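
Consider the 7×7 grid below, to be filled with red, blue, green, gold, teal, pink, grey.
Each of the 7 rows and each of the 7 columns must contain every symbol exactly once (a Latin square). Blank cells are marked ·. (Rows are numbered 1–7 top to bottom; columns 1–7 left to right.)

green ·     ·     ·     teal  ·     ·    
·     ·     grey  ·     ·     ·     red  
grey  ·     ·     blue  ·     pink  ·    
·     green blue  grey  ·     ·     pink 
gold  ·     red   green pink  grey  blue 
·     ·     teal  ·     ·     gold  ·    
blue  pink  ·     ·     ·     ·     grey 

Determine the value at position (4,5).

gold

Row 1, column 7: row 1 has {green, teal} and column 7 has {red, blue, pink, grey}, leaving only gold.
Row 1, column 3: row 1 has {green, gold, teal} and column 3 has {red, blue, teal, grey}, leaving only pink.
Row 1, column 4: row 1 has {green, gold, teal, pink} and column 4 has {blue, green, grey}, leaving only red.
Row 1, column 6: row 1 has {red, green, gold, teal, pink} and column 6 has {gold, pink, grey}, leaving only blue.
Row 1, column 2: row 1 has {red, blue, green, gold, teal, pink} and column 2 has {green, pink}, leaving only grey.
Row 5, column 2: row 5 has {red, blue, green, gold, pink, grey} and column 2 has {green, pink, grey}, leaving only teal.
Row 6, column 4: row 6 has {gold, teal} and column 4 has {red, blue, green, grey}, leaving only pink.
Row 6, column 1: row 6 has {gold, teal, pink} and column 1 has {blue, green, gold, grey}, leaving only red.
Row 4, column 1: row 4 has {blue, green, pink, grey} and column 1 has {red, blue, green, gold, grey}, leaving only teal.
Row 2, column 1: row 2 has {red, grey} and column 1 has {red, blue, green, gold, teal, grey}, leaving only pink.
Row 4, column 6: row 4 has {blue, green, teal, pink, grey} and column 6 has {blue, gold, pink, grey}, leaving only red.
Row 4 already has {red, blue, green, teal, pink, grey} and column 5 already has {teal, pink}, so row 4, column 5 must be gold.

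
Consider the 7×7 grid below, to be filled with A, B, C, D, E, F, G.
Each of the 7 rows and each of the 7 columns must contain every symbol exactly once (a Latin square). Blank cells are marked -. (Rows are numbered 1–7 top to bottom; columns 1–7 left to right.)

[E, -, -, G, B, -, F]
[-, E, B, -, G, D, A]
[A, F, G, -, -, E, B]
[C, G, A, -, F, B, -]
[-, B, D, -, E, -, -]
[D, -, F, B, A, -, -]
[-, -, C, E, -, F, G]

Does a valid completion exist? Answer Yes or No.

No

Row 1, column 3: row 1 together with column 3 already contain {A, B, C, D, E, F, G} — every symbol — so nothing can go there. The grid has no valid completion.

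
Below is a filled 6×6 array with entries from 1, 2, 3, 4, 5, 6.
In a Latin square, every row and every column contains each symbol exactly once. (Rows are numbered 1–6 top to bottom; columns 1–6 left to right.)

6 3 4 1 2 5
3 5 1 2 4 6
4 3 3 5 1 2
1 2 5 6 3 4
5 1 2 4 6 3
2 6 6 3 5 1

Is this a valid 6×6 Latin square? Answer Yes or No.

No

Row 3 contains 3 twice (at columns 2 and 3); row 6 is also not a permutation.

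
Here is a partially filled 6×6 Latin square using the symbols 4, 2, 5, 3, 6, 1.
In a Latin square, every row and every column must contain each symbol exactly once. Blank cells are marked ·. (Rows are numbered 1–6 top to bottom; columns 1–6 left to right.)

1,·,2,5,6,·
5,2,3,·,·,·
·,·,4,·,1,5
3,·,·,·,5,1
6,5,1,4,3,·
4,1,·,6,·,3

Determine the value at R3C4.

Row 1, column 6: row 1 has {2, 5, 6, 1} and column 6 has {5, 3, 1}, leaving only 4.
Row 1, column 2: row 1 has {4, 2, 5, 6, 1} and column 2 has {2, 5, 1}, leaving only 3.
Row 2, column 4: row 2 has {2, 5, 3} and column 4 has {4, 5, 6}, leaving only 1.
Row 2, column 5: row 2 has {2, 5, 3, 1} and column 5 has {5, 3, 6, 1}, leaving only 4.
Row 2, column 6: row 2 has {4, 2, 5, 3, 1} and column 6 has {4, 5, 3, 1}, leaving only 6.
Row 3, column 1: row 3 has {4, 5, 1} and column 1 has {4, 5, 3, 6, 1}, leaving only 2.
Row 3 already has {4, 2, 5, 1} and column 4 already has {4, 5, 6, 1}, so row 3, column 4 must be 3.

3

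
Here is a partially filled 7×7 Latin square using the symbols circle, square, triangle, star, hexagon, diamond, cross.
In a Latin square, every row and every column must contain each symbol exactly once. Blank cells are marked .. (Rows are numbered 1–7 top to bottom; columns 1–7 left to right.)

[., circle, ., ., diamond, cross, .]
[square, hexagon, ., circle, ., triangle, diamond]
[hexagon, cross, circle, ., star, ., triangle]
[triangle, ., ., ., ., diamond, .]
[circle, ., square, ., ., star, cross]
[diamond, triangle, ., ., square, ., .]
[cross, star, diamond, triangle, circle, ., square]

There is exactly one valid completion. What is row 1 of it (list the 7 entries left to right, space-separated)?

Row 1, column 1: row 1 has {circle, diamond, cross} and column 1 has {circle, square, triangle, hexagon, diamond, cross}, leaving only star.
Row 1, column 7: row 1 has {circle, star, diamond, cross} and column 7 has {square, triangle, diamond, cross}, leaving only hexagon.
Row 1, column 3: row 1 has {circle, star, hexagon, diamond, cross} and column 3 has {circle, square, diamond}, leaving only triangle.
Row 1, column 4: row 1 has {circle, triangle, star, hexagon, diamond, cross} and column 4 has {circle, triangle}, leaving only square.
So row 1 reads: star circle triangle square diamond cross hexagon.

star circle triangle square diamond cross hexagon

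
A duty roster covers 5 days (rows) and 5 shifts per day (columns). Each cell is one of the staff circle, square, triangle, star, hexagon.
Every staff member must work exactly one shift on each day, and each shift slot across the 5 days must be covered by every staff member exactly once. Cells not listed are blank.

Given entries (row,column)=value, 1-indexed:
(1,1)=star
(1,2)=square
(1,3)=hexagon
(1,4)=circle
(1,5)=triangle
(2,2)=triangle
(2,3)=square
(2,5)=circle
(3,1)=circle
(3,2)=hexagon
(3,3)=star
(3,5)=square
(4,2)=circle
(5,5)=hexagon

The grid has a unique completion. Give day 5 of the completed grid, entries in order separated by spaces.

triangle star circle square hexagon

Day 5, shift 2: day 5 has {hexagon} and shift 2 has {circle, square, triangle, hexagon}, leaving only star.
Day 2, shift 1: day 2 has {circle, square, triangle} and shift 1 has {circle, star}, leaving only hexagon.
Day 2, shift 4: day 2 has {circle, square, triangle, hexagon} and shift 4 has {circle}, leaving only star.
Day 3, shift 4: day 3 has {circle, square, star, hexagon} and shift 4 has {circle, star}, leaving only triangle.
Day 5, shift 4: day 5 has {star, hexagon} and shift 4 has {circle, triangle, star}, leaving only square.
Day 5, shift 1: day 5 has {square, star, hexagon} and shift 1 has {circle, star, hexagon}, leaving only triangle.
Day 5, shift 3: day 5 has {square, triangle, star, hexagon} and shift 3 has {square, star, hexagon}, leaving only circle.
So day 5 reads: triangle star circle square hexagon.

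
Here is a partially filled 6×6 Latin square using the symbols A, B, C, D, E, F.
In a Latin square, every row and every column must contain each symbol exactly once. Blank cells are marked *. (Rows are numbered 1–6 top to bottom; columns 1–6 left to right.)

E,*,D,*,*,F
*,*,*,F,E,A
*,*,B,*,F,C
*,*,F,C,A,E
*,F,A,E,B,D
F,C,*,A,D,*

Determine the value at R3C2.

E

Row 1, column 4: row 1 has {D, E, F} and column 4 has {A, C, E, F}, leaving only B.
Row 1, column 2: row 1 has {B, D, E, F} and column 2 has {C, F}, leaving only A.
Row 1, column 5: row 1 has {A, B, D, E, F} and column 5 has {A, B, D, E, F}, leaving only C.
Row 2, column 3: row 2 has {A, E, F} and column 3 has {A, B, D, F}, leaving only C.
Row 3, column 4: row 3 has {B, C, F} and column 4 has {A, B, C, E, F}, leaving only D.
Row 3 already has {B, C, D, F} and column 2 already has {A, C, F}, so row 3, column 2 must be E.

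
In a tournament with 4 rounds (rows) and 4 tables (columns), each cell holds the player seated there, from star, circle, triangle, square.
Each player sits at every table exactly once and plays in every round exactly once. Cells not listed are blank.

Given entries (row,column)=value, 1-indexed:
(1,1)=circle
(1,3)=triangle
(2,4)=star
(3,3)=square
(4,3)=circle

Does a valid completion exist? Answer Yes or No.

Round 2, table 3: round 2 together with table 3 already contain {star, circle, triangle, square} — every symbol — so nothing can go there. The grid has no valid completion.

No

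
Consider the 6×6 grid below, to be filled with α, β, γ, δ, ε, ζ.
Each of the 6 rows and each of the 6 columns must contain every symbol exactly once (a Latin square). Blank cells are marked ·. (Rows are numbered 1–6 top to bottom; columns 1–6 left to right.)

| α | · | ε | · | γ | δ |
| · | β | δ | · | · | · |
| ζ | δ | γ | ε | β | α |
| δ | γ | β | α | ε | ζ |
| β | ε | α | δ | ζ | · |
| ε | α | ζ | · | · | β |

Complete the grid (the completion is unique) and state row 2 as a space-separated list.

γ β δ ζ α ε

Row 2, column 1: row 2 has {β, δ} and column 1 has {α, β, δ, ε, ζ}, leaving only γ.
Row 2, column 4: row 2 has {β, γ, δ} and column 4 has {α, δ, ε}, leaving only ζ.
Row 2, column 5: row 2 has {β, γ, δ, ζ} and column 5 has {β, γ, ε, ζ}, leaving only α.
Row 2, column 6: row 2 has {α, β, γ, δ, ζ} and column 6 has {α, β, δ, ζ}, leaving only ε.
So row 2 reads: γ β δ ζ α ε.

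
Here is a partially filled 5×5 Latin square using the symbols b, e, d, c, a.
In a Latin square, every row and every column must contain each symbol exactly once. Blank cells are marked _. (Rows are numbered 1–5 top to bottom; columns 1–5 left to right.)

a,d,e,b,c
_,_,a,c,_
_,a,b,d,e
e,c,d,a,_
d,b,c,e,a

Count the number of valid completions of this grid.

1

Row 2, column 1: eliminating its row and column leaves {b}.
Row 2, column 2: eliminating its row and column leaves {e}.
Row 2, column 5: eliminating its row and column leaves {b, d}.
Row 3, column 1: eliminating its row and column leaves {c}.
Row 4, column 5: eliminating its row and column leaves {b}.
Only one assignment across all blanks avoids any row or column repeat, giving 1 completion.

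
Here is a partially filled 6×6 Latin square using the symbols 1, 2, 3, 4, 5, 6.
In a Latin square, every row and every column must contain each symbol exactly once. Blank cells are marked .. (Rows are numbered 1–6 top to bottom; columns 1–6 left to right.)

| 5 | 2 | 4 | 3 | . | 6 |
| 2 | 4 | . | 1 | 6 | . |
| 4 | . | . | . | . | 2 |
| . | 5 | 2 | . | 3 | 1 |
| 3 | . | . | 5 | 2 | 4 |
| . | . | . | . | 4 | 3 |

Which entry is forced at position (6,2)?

6

Row 1, column 5: row 1 has {2, 3, 4, 5, 6} and column 5 has {2, 3, 4, 6}, leaving only 1.
Row 2, column 6: row 2 has {1, 2, 4, 6} and column 6 has {1, 2, 3, 4, 6}, leaving only 5.
Row 2, column 3: row 2 has {1, 2, 4, 5, 6} and column 3 has {2, 4}, leaving only 3.
Row 3, column 4: row 3 has {2, 4} and column 4 has {1, 3, 5}, leaving only 6.
Row 3, column 5: row 3 has {2, 4, 6} and column 5 has {1, 2, 3, 4, 6}, leaving only 5.
Row 3, column 3: row 3 has {2, 4, 5, 6} and column 3 has {2, 3, 4}, leaving only 1.
Row 3, column 2: row 3 has {1, 2, 4, 5, 6} and column 2 has {2, 4, 5}, leaving only 3.
Row 4, column 1: row 4 has {1, 2, 3, 5} and column 1 has {2, 3, 4, 5}, leaving only 6.
Row 4, column 4: row 4 has {1, 2, 3, 5, 6} and column 4 has {1, 3, 5, 6}, leaving only 4.
Row 5, column 3: row 5 has {2, 3, 4, 5} and column 3 has {1, 2, 3, 4}, leaving only 6.
Row 5, column 2: row 5 has {2, 3, 4, 5, 6} and column 2 has {2, 3, 4, 5}, leaving only 1.
Row 6 already has {3, 4} and column 2 already has {1, 2, 3, 4, 5}, so row 6, column 2 must be 6.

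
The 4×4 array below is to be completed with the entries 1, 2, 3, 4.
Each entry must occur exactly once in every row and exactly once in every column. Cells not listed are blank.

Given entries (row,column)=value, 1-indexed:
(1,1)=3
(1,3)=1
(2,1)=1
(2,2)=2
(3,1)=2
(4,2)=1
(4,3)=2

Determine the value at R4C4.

3

Row 1, column 2: row 1 has {1, 3} and column 2 has {1, 2}, leaving only 4.
Row 1, column 4: row 1 has {1, 3, 4} and column 4 has {}, leaving only 2.
Row 3, column 2: row 3 has {2} and column 2 has {1, 2, 4}, leaving only 3.
Row 3, column 3: row 3 has {2, 3} and column 3 has {1, 2}, leaving only 4.
Row 2, column 3: row 2 has {1, 2} and column 3 has {1, 2, 4}, leaving only 3.
Row 2, column 4: row 2 has {1, 2, 3} and column 4 has {2}, leaving only 4.
Row 4 already has {1, 2} and column 4 already has {2, 4}, so row 4, column 4 must be 3.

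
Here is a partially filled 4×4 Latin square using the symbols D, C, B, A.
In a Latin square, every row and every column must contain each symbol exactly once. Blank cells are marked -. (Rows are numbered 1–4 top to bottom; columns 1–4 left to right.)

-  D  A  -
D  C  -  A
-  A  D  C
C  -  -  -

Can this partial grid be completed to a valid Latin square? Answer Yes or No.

No

Row 1, column 1: row 1 has {D, A} and column 1 has {D, C}, so it must be B.
Now row 1, column 4: row 1 together with column 4 already contain {D, C, B, A} — every symbol — so nothing can go there. The grid has no valid completion.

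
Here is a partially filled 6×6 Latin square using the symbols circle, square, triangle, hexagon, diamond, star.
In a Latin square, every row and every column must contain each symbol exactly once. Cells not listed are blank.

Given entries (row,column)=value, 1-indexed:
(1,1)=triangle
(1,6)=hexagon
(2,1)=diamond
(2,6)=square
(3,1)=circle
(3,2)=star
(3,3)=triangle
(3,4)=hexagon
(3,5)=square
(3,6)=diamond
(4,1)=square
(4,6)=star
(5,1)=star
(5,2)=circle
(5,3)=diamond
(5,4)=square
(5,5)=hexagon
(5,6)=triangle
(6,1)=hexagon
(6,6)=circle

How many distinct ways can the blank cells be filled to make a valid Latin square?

Row 1, column 2: eliminating its row and column leaves {square, diamond}.
Row 1, column 3: eliminating its row and column leaves {circle, square, star}.
Row 1, column 4: eliminating its row and column leaves {circle, diamond, star}.
Row 1, column 5: eliminating its row and column leaves {circle, diamond, star}.
Row 2, column 2: eliminating its row and column leaves {triangle, hexagon}.
Row 2, column 3: eliminating its row and column leaves {circle, hexagon, star}.
Row 2, column 4: eliminating its row and column leaves {circle, triangle, star}.
Row 2, column 5: eliminating its row and column leaves {circle, triangle, star}.
Row 4, column 2: eliminating its row and column leaves {triangle, hexagon, diamond}.
Row 4, column 3: eliminating its row and column leaves {circle, hexagon}.
Row 4, column 4: eliminating its row and column leaves {circle, triangle, diamond}.
Row 4, column 5: eliminating its row and column leaves {circle, triangle, diamond}.
Row 6, column 2: eliminating its row and column leaves {square, triangle, diamond}.
Row 6, column 3: eliminating its row and column leaves {square, star}.
Row 6, column 4: eliminating its row and column leaves {triangle, diamond, star}.
Row 6, column 5: eliminating its row and column leaves {triangle, diamond, star}.
Enumerating the assignments across these blanks that avoid any row or column repeat gives 20 completions.

20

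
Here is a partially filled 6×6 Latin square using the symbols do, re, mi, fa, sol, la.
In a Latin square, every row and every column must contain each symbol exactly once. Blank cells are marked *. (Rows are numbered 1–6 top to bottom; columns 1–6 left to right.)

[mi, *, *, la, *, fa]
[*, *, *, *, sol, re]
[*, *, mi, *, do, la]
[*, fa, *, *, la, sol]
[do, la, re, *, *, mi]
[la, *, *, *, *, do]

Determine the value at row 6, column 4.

re

Row 1, column 5: row 1 has {mi, fa, la} and column 5 has {do, sol, la}, leaving only re.
Row 2, column 1: row 2 has {re, sol} and column 1 has {do, mi, la}, leaving only fa.
Row 4, column 1: row 4 has {fa, sol, la} and column 1 has {do, mi, fa, la}, leaving only re.
Row 3, column 1: row 3 has {do, mi, la} and column 1 has {do, re, mi, fa, la}, leaving only sol.
Row 3, column 2: row 3 has {do, mi, sol, la} and column 2 has {fa, la}, leaving only re.
Row 3, column 4: row 3 has {do, re, mi, sol, la} and column 4 has {la}, leaving only fa.
Row 4, column 3: row 4 has {re, fa, sol, la} and column 3 has {re, mi}, leaving only do.
Row 1, column 3: row 1 has {re, mi, fa, la} and column 3 has {do, re, mi}, leaving only sol.
Row 1, column 2: row 1 has {re, mi, fa, sol, la} and column 2 has {re, fa, la}, leaving only do.
Row 2, column 2: row 2 has {re, fa, sol} and column 2 has {do, re, fa, la}, leaving only mi.
Row 2, column 3: row 2 has {re, mi, fa, sol} and column 3 has {do, re, mi, sol}, leaving only la.
Row 2, column 4: row 2 has {re, mi, fa, sol, la} and column 4 has {fa, la}, leaving only do.
Row 4, column 4: row 4 has {do, re, fa, sol, la} and column 4 has {do, fa, la}, leaving only mi.
Row 5, column 4: row 5 has {do, re, mi, la} and column 4 has {do, mi, fa, la}, leaving only sol.
Row 6 already has {do, la} and column 4 already has {do, mi, fa, sol, la}, so row 6, column 4 must be re.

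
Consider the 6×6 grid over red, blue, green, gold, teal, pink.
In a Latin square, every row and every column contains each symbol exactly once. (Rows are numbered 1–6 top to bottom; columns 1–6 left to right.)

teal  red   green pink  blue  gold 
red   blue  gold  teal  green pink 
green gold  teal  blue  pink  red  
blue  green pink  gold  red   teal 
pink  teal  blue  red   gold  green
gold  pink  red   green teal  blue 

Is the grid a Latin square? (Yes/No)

Each row is a permutation of the 6 symbols, and so is each column.

Yes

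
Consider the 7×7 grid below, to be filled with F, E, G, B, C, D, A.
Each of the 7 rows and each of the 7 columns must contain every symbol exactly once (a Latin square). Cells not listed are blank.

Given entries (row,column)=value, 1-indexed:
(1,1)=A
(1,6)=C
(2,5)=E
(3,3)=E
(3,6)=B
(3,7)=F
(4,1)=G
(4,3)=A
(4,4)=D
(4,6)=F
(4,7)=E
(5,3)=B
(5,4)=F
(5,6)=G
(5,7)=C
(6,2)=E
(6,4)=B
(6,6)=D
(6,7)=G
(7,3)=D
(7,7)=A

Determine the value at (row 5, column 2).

A

Row 2, column 6: row 2 has {E} and column 6 has {F, G, B, C, D}, leaving only A.
Row 7, column 6: row 7 has {D, A} and column 6 has {F, G, B, C, D, A}, leaving only E.
Row 5, column 2 is narrowed to {D, A}.
If it were D, propagating the remaining blanks reaches a contradiction.
So row 5, column 2 must be A.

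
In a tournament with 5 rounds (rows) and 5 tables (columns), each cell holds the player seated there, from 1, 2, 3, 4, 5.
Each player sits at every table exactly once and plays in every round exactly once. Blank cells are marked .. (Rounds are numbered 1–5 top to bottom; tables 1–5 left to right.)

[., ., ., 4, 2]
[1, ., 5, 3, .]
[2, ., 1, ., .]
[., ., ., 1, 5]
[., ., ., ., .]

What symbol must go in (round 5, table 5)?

1

Round 1, table 3: round 1 has {2, 4} and table 3 has {1, 5}, leaving only 3.
Round 1, table 1: round 1 has {2, 3, 4} and table 1 has {1, 2}, leaving only 5.
Round 1, table 2: round 1 has {2, 3, 4, 5} and table 2 has {}, leaving only 1.
Round 2, table 5: round 2 has {1, 3, 5} and table 5 has {2, 5}, leaving only 4.
Round 2, table 2: round 2 has {1, 3, 4, 5} and table 2 has {1}, leaving only 2.
Round 3, table 4: round 3 has {1, 2} and table 4 has {1, 3, 4}, leaving only 5.
Round 3, table 5: round 3 has {1, 2, 5} and table 5 has {2, 4, 5}, leaving only 3.
Round 5 already has {} and table 5 already has {2, 3, 4, 5}, so round 5, table 5 must be 1.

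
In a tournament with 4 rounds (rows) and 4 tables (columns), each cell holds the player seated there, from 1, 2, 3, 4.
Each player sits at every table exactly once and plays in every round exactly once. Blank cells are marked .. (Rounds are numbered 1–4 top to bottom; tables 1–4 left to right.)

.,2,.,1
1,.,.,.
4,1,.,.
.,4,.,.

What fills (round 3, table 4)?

Round 1, table 1: round 1 has {1, 2} and table 1 has {1, 4}, leaving only 3.
Round 1, table 3: round 1 has {1, 2, 3} and table 3 has {}, leaving only 4.
Round 2, table 2: round 2 has {1} and table 2 has {1, 2, 4}, leaving only 3.
Round 2, table 3: round 2 has {1, 3} and table 3 has {4}, leaving only 2.
Round 2, table 4: round 2 has {1, 2, 3} and table 4 has {1}, leaving only 4.
Round 3, table 3: round 3 has {1, 4} and table 3 has {2, 4}, leaving only 3.
Round 3 already has {1, 3, 4} and table 4 already has {1, 4}, so round 3, table 4 must be 2.

2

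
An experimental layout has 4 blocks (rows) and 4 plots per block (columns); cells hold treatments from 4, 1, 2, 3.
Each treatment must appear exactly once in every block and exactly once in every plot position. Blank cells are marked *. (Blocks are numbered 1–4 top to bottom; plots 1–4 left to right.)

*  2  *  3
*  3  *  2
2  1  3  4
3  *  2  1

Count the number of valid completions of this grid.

Block 1, plot 1: eliminating its block and plot leaves {4, 1}.
Block 1, plot 3: eliminating its block and plot leaves {4, 1}.
Block 2, plot 1: eliminating its block and plot leaves {4, 1}.
Block 2, plot 3: eliminating its block and plot leaves {4, 1}.
Block 4, plot 2: eliminating its block and plot leaves {4}.
Enumerating the assignments across these blanks that avoid any block or plot repeat gives 2 completions.

2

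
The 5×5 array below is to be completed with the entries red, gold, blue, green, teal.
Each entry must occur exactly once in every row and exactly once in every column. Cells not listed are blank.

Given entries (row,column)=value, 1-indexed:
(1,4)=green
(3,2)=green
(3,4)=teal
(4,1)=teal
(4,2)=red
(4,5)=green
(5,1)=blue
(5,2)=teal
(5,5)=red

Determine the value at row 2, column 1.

green

Row 5, column 4: row 5 has {red, blue, teal} and column 4 has {green, teal}, leaving only gold.
Row 4, column 4: row 4 has {red, green, teal} and column 4 has {gold, green, teal}, leaving only blue.
Row 2, column 4: row 2 has {} and column 4 has {gold, blue, green, teal}, leaving only red.
Row 4, column 3: row 4 has {red, blue, green, teal} and column 3 has {}, leaving only gold.
Row 5, column 3: row 5 has {red, gold, blue, teal} and column 3 has {gold}, leaving only green.
Row 2, column 1 is narrowed to {gold, green}.
If it were gold, then row 3, column 1 would be left with no valid symbol.
So row 2, column 1 must be green.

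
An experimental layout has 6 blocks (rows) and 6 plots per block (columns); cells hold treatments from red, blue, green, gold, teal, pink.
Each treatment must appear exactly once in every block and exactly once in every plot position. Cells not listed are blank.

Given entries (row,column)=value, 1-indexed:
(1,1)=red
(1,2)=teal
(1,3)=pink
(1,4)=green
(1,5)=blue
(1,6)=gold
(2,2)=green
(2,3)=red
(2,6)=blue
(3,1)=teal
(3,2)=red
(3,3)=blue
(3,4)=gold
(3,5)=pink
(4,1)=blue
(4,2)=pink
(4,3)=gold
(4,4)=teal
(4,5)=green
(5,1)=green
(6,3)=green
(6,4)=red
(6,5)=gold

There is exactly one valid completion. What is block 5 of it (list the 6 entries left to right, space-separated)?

Block 5, plot 3: block 5 has {green} and plot 3 has {red, blue, green, gold, pink}, leaving only teal.
Block 5, plot 5: block 5 has {green, teal} and plot 5 has {blue, green, gold, pink}, leaving only red.
Block 5, plot 6: block 5 has {red, green, teal} and plot 6 has {blue, gold}, leaving only pink.
Block 5, plot 4: block 5 has {red, green, teal, pink} and plot 4 has {red, green, gold, teal}, leaving only blue.
Block 5, plot 2: block 5 has {red, blue, green, teal, pink} and plot 2 has {red, green, teal, pink}, leaving only gold.
So block 5 reads: green gold teal blue red pink.

green gold teal blue red pink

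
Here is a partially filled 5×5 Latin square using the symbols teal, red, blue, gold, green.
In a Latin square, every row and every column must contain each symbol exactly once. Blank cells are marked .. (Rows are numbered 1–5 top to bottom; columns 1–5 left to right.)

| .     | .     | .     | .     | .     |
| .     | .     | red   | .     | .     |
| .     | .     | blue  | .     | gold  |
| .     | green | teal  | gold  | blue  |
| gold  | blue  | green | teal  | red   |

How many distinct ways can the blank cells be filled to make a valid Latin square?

Row 1, column 1: eliminating its row and column leaves {teal, red, blue, green}.
Row 1, column 2: eliminating its row and column leaves {teal, red, gold}.
Row 1, column 3: eliminating its row and column leaves {gold}.
Row 1, column 4: eliminating its row and column leaves {red, blue, green}.
Row 1, column 5: eliminating its row and column leaves {teal, green}.
Row 2, column 1: eliminating its row and column leaves {teal, blue, green}.
Row 2, column 2: eliminating its row and column leaves {teal, gold}.
Row 2, column 4: eliminating its row and column leaves {blue, green}.
Row 2, column 5: eliminating its row and column leaves {teal, green}.
Row 3, column 1: eliminating its row and column leaves {teal, red, green}.
Row 3, column 2: eliminating its row and column leaves {teal, red}.
Row 3, column 4: eliminating its row and column leaves {red, green}.
Row 4, column 1: eliminating its row and column leaves {red}.
Enumerating the assignments across these blanks that avoid any row or column repeat gives 3 completions.

3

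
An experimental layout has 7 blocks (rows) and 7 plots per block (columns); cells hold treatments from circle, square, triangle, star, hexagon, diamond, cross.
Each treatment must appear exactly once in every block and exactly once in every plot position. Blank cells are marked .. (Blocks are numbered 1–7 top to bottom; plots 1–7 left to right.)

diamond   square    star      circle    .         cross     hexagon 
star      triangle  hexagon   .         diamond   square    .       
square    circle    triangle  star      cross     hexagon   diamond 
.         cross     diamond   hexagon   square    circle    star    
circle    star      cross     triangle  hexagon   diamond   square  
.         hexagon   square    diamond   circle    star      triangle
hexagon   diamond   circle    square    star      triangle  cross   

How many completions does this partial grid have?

1

Block 1, plot 5: eliminating its block and plot leaves {triangle}.
Block 2, plot 4: eliminating its block and plot leaves {cross}.
Block 2, plot 7: eliminating its block and plot leaves {circle}.
Block 4, plot 1: eliminating its block and plot leaves {triangle}.
Block 6, plot 1: eliminating its block and plot leaves {cross}.
Only one assignment across all blanks avoids any block or plot repeat, giving 1 completion.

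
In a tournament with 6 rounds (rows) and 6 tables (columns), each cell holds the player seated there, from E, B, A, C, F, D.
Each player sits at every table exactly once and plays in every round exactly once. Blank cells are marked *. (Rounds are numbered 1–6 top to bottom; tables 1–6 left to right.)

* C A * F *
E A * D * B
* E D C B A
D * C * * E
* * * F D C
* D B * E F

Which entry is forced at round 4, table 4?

Round 1, table 1: round 1 has {A, C, F} and table 1 has {E, D}, leaving only B.
Round 1, table 4: round 1 has {B, A, C, F} and table 4 has {C, F, D}, leaving only E.
Round 1, table 6: round 1 has {E, B, A, C, F} and table 6 has {E, B, A, C, F}, leaving only D.
Round 2, table 3: round 2 has {E, B, A, D} and table 3 has {B, A, C, D}, leaving only F.
Round 2, table 5: round 2 has {E, B, A, F, D} and table 5 has {E, B, F, D}, leaving only C.
Round 3, table 1: round 3 has {E, B, A, C, D} and table 1 has {E, B, D}, leaving only F.
Round 4, table 5: round 4 has {E, C, D} and table 5 has {E, B, C, F, D}, leaving only A.
Round 4 already has {E, A, C, D} and table 4 already has {E, C, F, D}, so round 4, table 4 must be B.

B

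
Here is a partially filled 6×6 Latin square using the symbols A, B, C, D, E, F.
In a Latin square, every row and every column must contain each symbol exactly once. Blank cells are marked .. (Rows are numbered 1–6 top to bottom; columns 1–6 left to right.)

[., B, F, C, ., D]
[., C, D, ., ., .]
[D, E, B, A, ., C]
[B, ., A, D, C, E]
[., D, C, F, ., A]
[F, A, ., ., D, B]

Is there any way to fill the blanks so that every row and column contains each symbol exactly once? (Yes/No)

No

Row 2, column 6: row 2 has {C, D} and column 6 has {A, B, C, D, E}, so it must be F.
Row 3, column 5: row 3 has {A, B, C, D, E} and column 5 has {C, D}, so it must be F.
Row 4, column 2: row 4 has {A, B, C, D, E} and column 2 has {A, B, C, D, E}, so it must be F.
Row 5, column 1: row 5 has {A, C, D, F} and column 1 has {B, D, F}, so it must be E.
Row 1, column 1: row 1 has {B, C, D, F} and column 1 has {B, D, E, F}, so it must be A.
Now row 2, column 1: row 2 together with column 1 already contain {A, B, C, D, E, F} — every symbol — so nothing can go there. The grid has no valid completion.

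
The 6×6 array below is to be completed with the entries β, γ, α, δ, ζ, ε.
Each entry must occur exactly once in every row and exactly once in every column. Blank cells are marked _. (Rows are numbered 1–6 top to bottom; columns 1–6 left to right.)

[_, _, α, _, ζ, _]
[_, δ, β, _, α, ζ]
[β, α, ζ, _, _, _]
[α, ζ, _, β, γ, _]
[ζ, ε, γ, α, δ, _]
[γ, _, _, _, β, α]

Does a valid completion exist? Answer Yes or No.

No

Row 6, column 2: row 6 together with column 2 already contain {β, γ, α, δ, ζ, ε} — every symbol — so nothing can go there. The grid has no valid completion.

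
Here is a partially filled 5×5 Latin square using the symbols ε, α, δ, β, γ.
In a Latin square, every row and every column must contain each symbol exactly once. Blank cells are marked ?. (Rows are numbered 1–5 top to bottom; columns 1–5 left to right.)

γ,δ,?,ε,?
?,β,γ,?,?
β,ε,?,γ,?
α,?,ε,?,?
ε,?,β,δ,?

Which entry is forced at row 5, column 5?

Row 1, column 3: row 1 has {ε, δ, γ} and column 3 has {ε, β, γ}, leaving only α.
Row 1, column 5: row 1 has {ε, α, δ, γ} and column 5 has {}, leaving only β.
Row 2, column 1: row 2 has {β, γ} and column 1 has {ε, α, β, γ}, leaving only δ.
Row 2, column 4: row 2 has {δ, β, γ} and column 4 has {ε, δ, γ}, leaving only α.
Row 2, column 5: row 2 has {α, δ, β, γ} and column 5 has {β}, leaving only ε.
Row 3, column 3: row 3 has {ε, β, γ} and column 3 has {ε, α, β, γ}, leaving only δ.
Row 3, column 5: row 3 has {ε, δ, β, γ} and column 5 has {ε, β}, leaving only α.
Row 5 already has {ε, δ, β} and column 5 already has {ε, α, β}, so row 5, column 5 must be γ.

γ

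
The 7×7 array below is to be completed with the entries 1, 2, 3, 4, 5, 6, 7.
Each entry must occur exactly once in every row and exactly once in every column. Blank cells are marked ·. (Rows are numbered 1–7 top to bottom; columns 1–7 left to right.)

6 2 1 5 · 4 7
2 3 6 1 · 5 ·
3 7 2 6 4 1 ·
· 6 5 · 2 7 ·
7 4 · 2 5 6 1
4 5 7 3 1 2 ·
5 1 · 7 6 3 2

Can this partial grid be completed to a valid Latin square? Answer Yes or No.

No row or column among the givens repeats a symbol, and propagating forced cells runs into no contradiction.
One valid completion exists (for instance, 6 2 1 5 3 4 7 / 2 3 6 1 7 5 4 / 3 7 2 6 4 1 5 / 1 6 5 4 2 7 3 / 7 4 3 2 5 6 1 / 4 5 7 3 1 2 6 / 5 1 4 7 6 3 2).

Yes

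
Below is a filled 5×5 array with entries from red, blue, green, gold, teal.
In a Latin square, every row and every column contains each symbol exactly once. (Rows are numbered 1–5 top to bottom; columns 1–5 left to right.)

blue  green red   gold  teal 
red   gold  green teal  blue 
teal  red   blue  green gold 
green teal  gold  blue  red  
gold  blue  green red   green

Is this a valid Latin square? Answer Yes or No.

Column 3 contains green twice (at rows 2 and 5), so it is not a permutation.

No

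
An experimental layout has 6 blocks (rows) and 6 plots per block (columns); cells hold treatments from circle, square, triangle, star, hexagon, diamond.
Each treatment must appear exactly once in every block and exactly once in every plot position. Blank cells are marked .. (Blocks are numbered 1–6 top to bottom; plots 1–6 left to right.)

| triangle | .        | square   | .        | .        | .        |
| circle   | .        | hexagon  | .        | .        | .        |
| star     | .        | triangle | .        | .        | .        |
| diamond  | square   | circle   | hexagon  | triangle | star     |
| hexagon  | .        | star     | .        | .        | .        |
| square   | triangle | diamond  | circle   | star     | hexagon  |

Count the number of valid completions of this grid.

14

Block 1, plot 2: eliminating its block and plot leaves {circle, star, hexagon, diamond}.
Block 1, plot 4: eliminating its block and plot leaves {star, diamond}.
Block 1, plot 5: eliminating its block and plot leaves {circle, hexagon, diamond}.
Block 1, plot 6: eliminating its block and plot leaves {circle, diamond}.
Block 2, plot 2: eliminating its block and plot leaves {star, diamond}.
Block 2, plot 4: eliminating its block and plot leaves {square, triangle, star, diamond}.
Block 2, plot 5: eliminating its block and plot leaves {square, diamond}.
Block 2, plot 6: eliminating its block and plot leaves {square, triangle, diamond}.
Block 3, plot 2: eliminating its block and plot leaves {circle, hexagon, diamond}.
Block 3, plot 4: eliminating its block and plot leaves {square, diamond}.
Block 3, plot 5: eliminating its block and plot leaves {circle, square, hexagon, diamond}.
Block 3, plot 6: eliminating its block and plot leaves {circle, square, diamond}.
Block 5, plot 2: eliminating its block and plot leaves {circle, diamond}.
Block 5, plot 4: eliminating its block and plot leaves {square, triangle, diamond}.
Block 5, plot 5: eliminating its block and plot leaves {circle, square, diamond}.
Block 5, plot 6: eliminating its block and plot leaves {circle, square, triangle, diamond}.
Enumerating the assignments across these blanks that avoid any block or plot repeat gives 14 completions.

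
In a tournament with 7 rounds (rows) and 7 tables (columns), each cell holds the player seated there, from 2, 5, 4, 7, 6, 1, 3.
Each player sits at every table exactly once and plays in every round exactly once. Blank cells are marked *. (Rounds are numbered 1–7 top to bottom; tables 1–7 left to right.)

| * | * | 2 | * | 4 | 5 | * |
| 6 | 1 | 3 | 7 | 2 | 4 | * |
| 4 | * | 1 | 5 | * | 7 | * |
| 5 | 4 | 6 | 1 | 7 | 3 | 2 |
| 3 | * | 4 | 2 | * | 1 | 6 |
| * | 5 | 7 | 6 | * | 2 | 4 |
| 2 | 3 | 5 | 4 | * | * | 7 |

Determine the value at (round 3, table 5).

6

Round 1, table 4: round 1 has {2, 5, 4} and table 4 has {2, 5, 4, 7, 6, 1}, leaving only 3.
Round 1, table 7: round 1 has {2, 5, 4, 3} and table 7 has {2, 4, 7, 6}, leaving only 1.
Round 1, table 1: round 1 has {2, 5, 4, 1, 3} and table 1 has {2, 5, 4, 6, 3}, leaving only 7.
Round 1, table 2: round 1 has {2, 5, 4, 7, 1, 3} and table 2 has {5, 4, 1, 3}, leaving only 6.
Round 2, table 7: round 2 has {2, 4, 7, 6, 1, 3} and table 7 has {2, 4, 7, 6, 1}, leaving only 5.
Round 3, table 2: round 3 has {5, 4, 7, 1} and table 2 has {5, 4, 6, 1, 3}, leaving only 2.
Round 3, table 7: round 3 has {2, 5, 4, 7, 1} and table 7 has {2, 5, 4, 7, 6, 1}, leaving only 3.
Round 3 already has {2, 5, 4, 7, 1, 3} and table 5 already has {2, 4, 7}, so round 3, table 5 must be 6.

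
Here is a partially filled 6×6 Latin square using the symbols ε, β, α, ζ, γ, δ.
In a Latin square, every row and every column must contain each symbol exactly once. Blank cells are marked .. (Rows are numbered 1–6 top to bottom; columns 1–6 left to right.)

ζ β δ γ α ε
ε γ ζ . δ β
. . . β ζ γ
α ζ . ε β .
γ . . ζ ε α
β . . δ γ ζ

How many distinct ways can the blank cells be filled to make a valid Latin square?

2

Row 2, column 4: eliminating its row and column leaves {α}.
Row 3, column 1: eliminating its row and column leaves {δ}.
Row 3, column 2: eliminating its row and column leaves {ε, α, δ}.
Row 3, column 3: eliminating its row and column leaves {ε, α}.
Row 4, column 3: eliminating its row and column leaves {γ}.
Row 4, column 6: eliminating its row and column leaves {δ}.
Row 5, column 2: eliminating its row and column leaves {δ}.
Row 5, column 3: eliminating its row and column leaves {β}.
Row 6, column 2: eliminating its row and column leaves {ε, α}.
Row 6, column 3: eliminating its row and column leaves {ε, α}.
Enumerating the assignments across these blanks that avoid any row or column repeat gives 2 completions.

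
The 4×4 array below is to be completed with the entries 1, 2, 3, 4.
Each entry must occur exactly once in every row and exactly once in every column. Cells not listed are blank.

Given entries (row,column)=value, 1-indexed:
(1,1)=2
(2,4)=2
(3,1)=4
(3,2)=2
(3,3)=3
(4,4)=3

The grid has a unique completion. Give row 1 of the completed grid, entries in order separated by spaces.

2 3 1 4

Row 3, column 4: row 3 has {2, 3, 4} and column 4 has {2, 3}, leaving only 1.
Row 1, column 4: row 1 has {2} and column 4 has {1, 2, 3}, leaving only 4.
Row 1, column 3: row 1 has {2, 4} and column 3 has {3}, leaving only 1.
Row 1, column 2: row 1 has {1, 2, 4} and column 2 has {2}, leaving only 3.
So row 1 reads: 2 3 1 4.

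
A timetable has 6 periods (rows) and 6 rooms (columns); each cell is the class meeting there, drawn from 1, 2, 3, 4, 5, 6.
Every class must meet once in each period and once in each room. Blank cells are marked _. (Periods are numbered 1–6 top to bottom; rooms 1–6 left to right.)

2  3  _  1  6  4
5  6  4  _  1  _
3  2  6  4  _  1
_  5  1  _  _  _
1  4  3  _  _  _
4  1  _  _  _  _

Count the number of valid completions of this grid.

4

Period 1, room 3: eliminating its period and room leaves {5}.
Period 2, room 4: eliminating its period and room leaves {2, 3}.
Period 2, room 6: eliminating its period and room leaves {2, 3}.
Period 3, room 5: eliminating its period and room leaves {5}.
Period 4, room 1: eliminating its period and room leaves {6}.
Period 4, room 4: eliminating its period and room leaves {2, 3, 6}.
Period 4, room 5: eliminating its period and room leaves {2, 3, 4}.
Period 4, room 6: eliminating its period and room leaves {2, 3, 6}.
Period 5, room 4: eliminating its period and room leaves {2, 5, 6}.
Period 5, room 5: eliminating its period and room leaves {2, 5}.
Period 5, room 6: eliminating its period and room leaves {2, 5, 6}.
Period 6, room 3: eliminating its period and room leaves {2, 5}.
Period 6, room 4: eliminating its period and room leaves {2, 3, 5, 6}.
Period 6, room 5: eliminating its period and room leaves {2, 3, 5}.
Period 6, room 6: eliminating its period and room leaves {2, 3, 5, 6}.
Enumerating the assignments across these blanks that avoid any period or room repeat gives 4 completions.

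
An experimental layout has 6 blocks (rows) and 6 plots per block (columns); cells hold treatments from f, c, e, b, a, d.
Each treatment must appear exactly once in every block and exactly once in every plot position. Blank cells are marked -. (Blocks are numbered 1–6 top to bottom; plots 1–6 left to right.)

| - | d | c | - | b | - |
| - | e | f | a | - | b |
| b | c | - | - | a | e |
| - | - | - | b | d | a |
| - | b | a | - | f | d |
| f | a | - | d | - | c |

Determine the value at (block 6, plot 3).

b

Block 1, plot 6: block 1 has {c, b, d} and plot 6 has {c, e, b, a, d}, leaving only f.
Block 1, plot 4: block 1 has {f, c, b, d} and plot 4 has {b, a, d}, leaving only e.
Block 1, plot 1: block 1 has {f, c, e, b, d} and plot 1 has {f, b}, leaving only a.
Block 2, plot 5: block 2 has {f, e, b, a} and plot 5 has {f, b, a, d}, leaving only c.
Block 2, plot 1: block 2 has {f, c, e, b, a} and plot 1 has {f, b, a}, leaving only d.
Block 3, plot 3: block 3 has {c, e, b, a} and plot 3 has {f, c, a}, leaving only d.
Block 3, plot 4: block 3 has {c, e, b, a, d} and plot 4 has {e, b, a, d}, leaving only f.
Block 4, plot 2: block 4 has {b, a, d} and plot 2 has {c, e, b, a, d}, leaving only f.
Block 4, plot 3: block 4 has {f, b, a, d} and plot 3 has {f, c, a, d}, leaving only e.
Block 6 already has {f, c, a, d} and plot 3 already has {f, c, e, a, d}, so block 6, plot 3 must be b.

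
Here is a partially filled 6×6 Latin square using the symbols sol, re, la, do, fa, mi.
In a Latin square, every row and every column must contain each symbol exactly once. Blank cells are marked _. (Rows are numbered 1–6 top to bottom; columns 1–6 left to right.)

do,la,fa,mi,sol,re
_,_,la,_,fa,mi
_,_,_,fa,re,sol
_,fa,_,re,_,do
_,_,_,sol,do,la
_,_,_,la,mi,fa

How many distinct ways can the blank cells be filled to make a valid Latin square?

Row 2, column 1: eliminating its row and column leaves {sol, re}.
Row 2, column 2: eliminating its row and column leaves {sol, re, do}.
Row 2, column 4: eliminating its row and column leaves {do}.
Row 3, column 1: eliminating its row and column leaves {la, mi}.
Row 3, column 2: eliminating its row and column leaves {do, mi}.
Row 3, column 3: eliminating its row and column leaves {do, mi}.
Row 4, column 1: eliminating its row and column leaves {sol, la, mi}.
Row 4, column 3: eliminating its row and column leaves {sol, mi}.
Row 4, column 5: eliminating its row and column leaves {la}.
Row 5, column 1: eliminating its row and column leaves {re, fa, mi}.
Row 5, column 2: eliminating its row and column leaves {re, mi}.
Row 5, column 3: eliminating its row and column leaves {re, mi}.
Row 6, column 1: eliminating its row and column leaves {sol, re}.
Row 6, column 2: eliminating its row and column leaves {sol, re, do}.
Row 6, column 3: eliminating its row and column leaves {sol, re, do}.
Enumerating the assignments across these blanks that avoid any row or column repeat gives 3 completions.

3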